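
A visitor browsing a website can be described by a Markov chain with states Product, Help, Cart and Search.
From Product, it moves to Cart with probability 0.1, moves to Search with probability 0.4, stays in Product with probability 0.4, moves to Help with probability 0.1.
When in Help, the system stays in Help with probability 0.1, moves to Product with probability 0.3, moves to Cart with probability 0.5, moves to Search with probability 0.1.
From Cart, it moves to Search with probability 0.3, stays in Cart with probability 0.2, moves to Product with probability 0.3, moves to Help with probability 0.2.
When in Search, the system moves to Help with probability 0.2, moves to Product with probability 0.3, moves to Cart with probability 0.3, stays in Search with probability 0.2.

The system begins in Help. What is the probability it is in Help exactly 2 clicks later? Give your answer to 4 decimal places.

0.1600

Propagate the distribution vector 2 clicks from Help.
After 0 clicks: (0.0000, 1.0000, 0.0000, 0.0000)
After 1 click: (0.3000, 0.1000, 0.5000, 0.1000)
After 2 clicks: (0.3300, 0.1600, 0.2100, 0.3000)
P(in Help after 2 clicks) = 0.1600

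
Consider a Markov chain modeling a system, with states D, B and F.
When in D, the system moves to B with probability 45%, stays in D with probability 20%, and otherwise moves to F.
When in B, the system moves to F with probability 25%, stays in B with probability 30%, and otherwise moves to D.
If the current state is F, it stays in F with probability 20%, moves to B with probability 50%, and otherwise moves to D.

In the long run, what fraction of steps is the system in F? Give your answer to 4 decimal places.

Let the stationary distribution be π with π = πP and π_1 + π_2 + π_3 = 1.
π_1 = 0.2·π_1 + 0.45·π_2 + 0.3·π_3
π_2 = 0.45·π_1 + 0.3·π_2 + 0.5·π_3
Solving with the normalization constraint gives π = (0.3277, 0.4030, 0.2693).
So the stationary probability of F is 0.2693.

0.2693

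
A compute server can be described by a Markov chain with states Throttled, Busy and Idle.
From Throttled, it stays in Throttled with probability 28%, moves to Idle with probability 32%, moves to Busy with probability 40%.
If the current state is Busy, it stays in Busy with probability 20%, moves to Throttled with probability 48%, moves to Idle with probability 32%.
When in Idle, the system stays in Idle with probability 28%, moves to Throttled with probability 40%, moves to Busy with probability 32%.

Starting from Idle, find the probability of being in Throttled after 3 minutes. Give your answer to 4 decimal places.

0.3798

Propagate the distribution vector 3 minutes from Idle.
After 0 minutes: (0.0000, 0.0000, 1.0000)
After 1 minute: (0.4000, 0.3200, 0.2800)
After 2 minutes: (0.3776, 0.3136, 0.3088)
After 3 minutes: (0.3798, 0.3126, 0.3076)
P(in Throttled after 3 minutes) = 0.3798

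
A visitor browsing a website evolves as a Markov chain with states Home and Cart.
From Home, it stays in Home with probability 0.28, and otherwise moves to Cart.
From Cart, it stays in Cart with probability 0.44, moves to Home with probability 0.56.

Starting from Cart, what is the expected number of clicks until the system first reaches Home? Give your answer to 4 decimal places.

Let t(s) be the expected number of clicks to first reach Home from state s, with t(Home) = 0. Conditioning on the first click:
t(Cart) = 1 + 0.44·t(Cart)
Solving: t(Cart) = 1.7857.
Expected clicks from Cart to Home: 1.7857.

1.7857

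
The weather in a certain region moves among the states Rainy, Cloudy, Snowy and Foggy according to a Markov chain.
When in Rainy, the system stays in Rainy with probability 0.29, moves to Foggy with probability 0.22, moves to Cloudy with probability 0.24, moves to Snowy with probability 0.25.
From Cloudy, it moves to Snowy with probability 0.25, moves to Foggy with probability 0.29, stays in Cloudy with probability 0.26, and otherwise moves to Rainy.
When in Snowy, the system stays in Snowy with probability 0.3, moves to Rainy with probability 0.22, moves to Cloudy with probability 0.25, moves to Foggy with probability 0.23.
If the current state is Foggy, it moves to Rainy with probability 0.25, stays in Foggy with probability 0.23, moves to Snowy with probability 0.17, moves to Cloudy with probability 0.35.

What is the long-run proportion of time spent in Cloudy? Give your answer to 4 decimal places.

Let the stationary distribution be π with π = πP and π_1 + π_2 + π_3 + π_4 = 1.
π_1 = 0.29·π_1 + 0.2·π_2 + 0.22·π_3 + 0.25·π_4
π_2 = 0.24·π_1 + 0.26·π_2 + 0.25·π_3 + 0.35·π_4
π_3 = 0.25·π_1 + 0.25·π_2 + 0.3·π_3 + 0.17·π_4
Solving with the normalization constraint gives π = (0.2385, 0.2748, 0.2426, 0.2441).
So the stationary probability of Cloudy is 0.2748.

0.2748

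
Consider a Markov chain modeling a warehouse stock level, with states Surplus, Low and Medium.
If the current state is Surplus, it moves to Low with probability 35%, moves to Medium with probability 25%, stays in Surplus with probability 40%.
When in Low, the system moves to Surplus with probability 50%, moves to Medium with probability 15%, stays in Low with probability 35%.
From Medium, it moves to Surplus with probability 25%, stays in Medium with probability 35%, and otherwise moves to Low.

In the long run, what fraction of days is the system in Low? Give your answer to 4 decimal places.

Let the stationary distribution be π with π = πP and π_1 + π_2 + π_3 = 1.
π_1 = 0.4·π_1 + 0.5·π_2 + 0.25·π_3
π_2 = 0.35·π_1 + 0.35·π_2 + 0.4·π_3
Solving with the normalization constraint gives π = (0.4006, 0.3619, 0.2376).
So the stationary probability of Low is 0.3619.

0.3619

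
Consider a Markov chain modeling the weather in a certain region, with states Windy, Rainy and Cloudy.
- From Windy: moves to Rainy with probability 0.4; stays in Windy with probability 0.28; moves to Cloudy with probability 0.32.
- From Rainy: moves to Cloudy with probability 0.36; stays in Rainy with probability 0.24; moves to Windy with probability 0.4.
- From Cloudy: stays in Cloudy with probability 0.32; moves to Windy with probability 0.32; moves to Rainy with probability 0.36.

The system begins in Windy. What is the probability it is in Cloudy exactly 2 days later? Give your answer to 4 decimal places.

0.3360

Sum over the intermediate state after 1 day:
P = P(Windy→Windy)·P(Windy→Cloudy) + P(Windy→Rainy)·P(Rainy→Cloudy) + P(Windy→Cloudy)·P(Cloudy→Cloudy)
  = 0.28×0.32 + 0.4×0.36 + 0.32×0.32
  = 0.0896 + 0.1440 + 0.1024 = 0.3360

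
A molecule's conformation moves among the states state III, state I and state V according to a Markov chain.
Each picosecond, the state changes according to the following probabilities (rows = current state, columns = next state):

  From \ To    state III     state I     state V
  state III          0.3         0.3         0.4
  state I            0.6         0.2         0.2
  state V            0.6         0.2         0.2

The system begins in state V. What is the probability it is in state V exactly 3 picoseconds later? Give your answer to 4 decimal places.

Propagate the distribution vector 3 picoseconds from state V.
After 0 picoseconds: (0.0000, 0.0000, 1.0000)
After 1 picosecond: (0.6000, 0.2000, 0.2000)
After 2 picoseconds: (0.4200, 0.2600, 0.3200)
After 3 picoseconds: (0.4740, 0.2420, 0.2840)
P(in state V after 3 picoseconds) = 0.2840

0.2840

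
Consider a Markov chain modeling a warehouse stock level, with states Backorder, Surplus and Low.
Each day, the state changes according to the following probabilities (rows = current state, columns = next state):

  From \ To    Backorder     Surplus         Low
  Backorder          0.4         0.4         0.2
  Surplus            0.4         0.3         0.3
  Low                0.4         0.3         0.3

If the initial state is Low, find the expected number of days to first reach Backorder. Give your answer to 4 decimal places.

2.5000

Let t(s) be the expected number of days to first reach Backorder from state s, with t(Backorder) = 0. Conditioning on the first day:
t(Surplus) = 1 + 0.3·t(Surplus) + 0.3·t(Low)
t(Low) = 1 + 0.3·t(Surplus) + 0.3·t(Low)
Solving: t(Surplus) = 2.5000, t(Low) = 2.5000.
Expected days from Low to Backorder: 2.5000.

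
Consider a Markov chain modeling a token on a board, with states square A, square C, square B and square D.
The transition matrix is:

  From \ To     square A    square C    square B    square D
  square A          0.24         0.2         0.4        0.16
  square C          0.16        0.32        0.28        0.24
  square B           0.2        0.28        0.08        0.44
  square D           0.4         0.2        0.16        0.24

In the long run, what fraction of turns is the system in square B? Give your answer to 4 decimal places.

0.2321

Let the stationary distribution be π with π = πP and π_1 + π_2 + π_3 + π_4 = 1.
π_1 = 0.24·π_1 + 0.16·π_2 + 0.2·π_3 + 0.4·π_4
π_2 = 0.2·π_1 + 0.32·π_2 + 0.28·π_3 + 0.2·π_4
π_3 = 0.4·π_1 + 0.28·π_2 + 0.08·π_3 + 0.16·π_4
Solving with the normalization constraint gives π = (0.2534, 0.2484, 0.2321, 0.2661).
So the stationary probability of square B is 0.2321.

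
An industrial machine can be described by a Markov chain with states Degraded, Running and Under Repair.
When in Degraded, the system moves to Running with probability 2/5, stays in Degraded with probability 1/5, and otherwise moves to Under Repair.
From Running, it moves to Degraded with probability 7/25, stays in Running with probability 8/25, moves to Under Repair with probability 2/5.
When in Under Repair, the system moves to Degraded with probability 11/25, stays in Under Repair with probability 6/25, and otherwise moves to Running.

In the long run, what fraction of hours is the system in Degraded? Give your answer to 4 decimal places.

Let the stationary distribution be π with π = πP and π_1 + π_2 + π_3 = 1.
π_1 = 0.2·π_1 + 0.28·π_2 + 0.44·π_3
π_2 = 0.4·π_1 + 0.32·π_2 + 0.32·π_3
Solving with the normalization constraint gives π = (0.3103, 0.3448, 0.3448).
So the stationary probability of Degraded is 0.3103.

0.3103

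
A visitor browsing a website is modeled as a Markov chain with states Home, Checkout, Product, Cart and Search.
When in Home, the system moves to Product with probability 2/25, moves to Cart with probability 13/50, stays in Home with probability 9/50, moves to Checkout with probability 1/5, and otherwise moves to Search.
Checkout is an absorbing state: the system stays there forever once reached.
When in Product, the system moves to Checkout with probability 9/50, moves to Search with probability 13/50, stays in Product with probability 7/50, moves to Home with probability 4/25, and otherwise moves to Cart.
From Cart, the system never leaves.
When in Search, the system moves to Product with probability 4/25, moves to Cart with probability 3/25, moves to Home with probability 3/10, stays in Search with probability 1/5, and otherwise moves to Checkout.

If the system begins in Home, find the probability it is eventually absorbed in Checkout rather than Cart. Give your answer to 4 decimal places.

0.4754

Let h(s) be the probability of absorption at Checkout starting from transient state s. Then h(Checkout) = 1 and h(Cart) = 0. By first-step analysis:
h(Home) = 0.18·h(Home) + 0.2·1 + 0.08·h(Product) + 0.26·0 + 0.28·h(Search)
h(Product) = 0.16·h(Home) + 0.18·1 + 0.14·h(Product) + 0.26·0 + 0.26·h(Search)
h(Search) = 0.3·h(Home) + 0.22·1 + 0.16·h(Product) + 0.12·0 + 0.2·h(Search)
Solving: h(Home) = 0.4754, h(Product) = 0.4628, h(Search) = 0.5458.
Starting from Home, the probability is 0.4754.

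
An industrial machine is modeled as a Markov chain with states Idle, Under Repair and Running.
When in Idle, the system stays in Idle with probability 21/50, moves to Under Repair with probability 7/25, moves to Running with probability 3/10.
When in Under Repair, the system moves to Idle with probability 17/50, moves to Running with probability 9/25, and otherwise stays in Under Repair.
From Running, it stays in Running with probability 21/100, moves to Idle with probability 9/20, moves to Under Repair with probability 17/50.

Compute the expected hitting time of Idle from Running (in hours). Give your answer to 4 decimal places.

Let t(s) be the expected number of hours to first reach Idle from state s, with t(Idle) = 0. Conditioning on the first hour:
t(Under Repair) = 1 + 0.3·t(Under Repair) + 0.36·t(Running)
t(Running) = 1 + 0.34·t(Under Repair) + 0.21·t(Running)
Solving: t(Under Repair) = 2.6707, t(Running) = 2.4152.
Expected hours from Running to Idle: 2.4152.

2.4152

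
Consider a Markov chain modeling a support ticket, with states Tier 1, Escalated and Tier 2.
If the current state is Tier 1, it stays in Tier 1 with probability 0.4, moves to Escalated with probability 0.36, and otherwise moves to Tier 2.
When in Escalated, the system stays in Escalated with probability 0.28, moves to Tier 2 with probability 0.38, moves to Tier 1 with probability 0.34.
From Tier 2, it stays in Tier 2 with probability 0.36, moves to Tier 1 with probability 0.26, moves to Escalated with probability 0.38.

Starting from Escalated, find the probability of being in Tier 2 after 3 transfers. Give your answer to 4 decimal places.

Propagate the distribution vector 3 transfers from Escalated.
After 0 transfers: (0.0000, 1.0000, 0.0000)
After 1 transfer: (0.3400, 0.2800, 0.3800)
After 2 transfers: (0.3300, 0.3452, 0.3248)
After 3 transfers: (0.3338, 0.3389, 0.3273)
P(in Tier 2 after 3 transfers) = 0.3273

0.3273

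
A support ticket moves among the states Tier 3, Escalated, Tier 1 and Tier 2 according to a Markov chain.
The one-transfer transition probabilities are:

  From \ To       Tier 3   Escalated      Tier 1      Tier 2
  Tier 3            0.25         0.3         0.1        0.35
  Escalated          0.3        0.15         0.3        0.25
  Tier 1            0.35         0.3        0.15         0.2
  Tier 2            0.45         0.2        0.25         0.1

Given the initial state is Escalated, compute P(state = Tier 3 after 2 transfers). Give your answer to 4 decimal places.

0.3375

Propagate the distribution vector 2 transfers from Escalated.
After 0 transfers: (0.0000, 1.0000, 0.0000, 0.0000)
After 1 transfer: (0.3000, 0.1500, 0.3000, 0.2500)
After 2 transfers: (0.3375, 0.2525, 0.1825, 0.2275)
P(in Tier 3 after 2 transfers) = 0.3375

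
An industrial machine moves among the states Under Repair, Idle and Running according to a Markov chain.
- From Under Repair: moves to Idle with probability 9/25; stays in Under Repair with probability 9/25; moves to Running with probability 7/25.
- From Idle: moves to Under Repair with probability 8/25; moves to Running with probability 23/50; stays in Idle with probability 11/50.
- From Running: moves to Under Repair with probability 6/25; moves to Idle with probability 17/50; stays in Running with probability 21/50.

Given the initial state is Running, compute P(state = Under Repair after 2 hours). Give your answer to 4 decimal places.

Sum over the intermediate state after 1 hour:
P = P(Running→Under Repair)·P(Under Repair→Under Repair) + P(Running→Idle)·P(Idle→Under Repair) + P(Running→Running)·P(Running→Under Repair)
  = 0.24×0.36 + 0.34×0.32 + 0.42×0.24
  = 0.0864 + 0.1088 + 0.1008 = 0.2960

0.2960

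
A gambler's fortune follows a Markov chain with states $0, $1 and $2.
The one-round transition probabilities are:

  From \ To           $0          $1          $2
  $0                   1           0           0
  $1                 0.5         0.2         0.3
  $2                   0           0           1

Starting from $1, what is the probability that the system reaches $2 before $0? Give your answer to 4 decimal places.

Let h(s) be the probability of absorption at $2 starting from transient state s. Then h($2) = 1 and h($0) = 0. By first-step analysis:
h($1) = 0.5·0 + 0.2·h($1) + 0.3·1
Solving: h($1) = 0.3750.
Starting from $1, the probability is 0.3750.

0.3750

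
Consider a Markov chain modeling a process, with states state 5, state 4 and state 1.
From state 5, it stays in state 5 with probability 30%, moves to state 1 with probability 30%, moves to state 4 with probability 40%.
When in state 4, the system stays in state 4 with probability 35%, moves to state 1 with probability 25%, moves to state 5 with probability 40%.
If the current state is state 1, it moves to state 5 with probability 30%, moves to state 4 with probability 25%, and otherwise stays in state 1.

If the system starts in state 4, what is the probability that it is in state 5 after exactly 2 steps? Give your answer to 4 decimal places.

Sum over the intermediate state after 1 step:
P = P(state 4→state 5)·P(state 5→state 5) + P(state 4→state 4)·P(state 4→state 5) + P(state 4→state 1)·P(state 1→state 5)
  = 0.4×0.3 + 0.35×0.4 + 0.25×0.3
  = 0.1200 + 0.1400 + 0.0750 = 0.3350

0.3350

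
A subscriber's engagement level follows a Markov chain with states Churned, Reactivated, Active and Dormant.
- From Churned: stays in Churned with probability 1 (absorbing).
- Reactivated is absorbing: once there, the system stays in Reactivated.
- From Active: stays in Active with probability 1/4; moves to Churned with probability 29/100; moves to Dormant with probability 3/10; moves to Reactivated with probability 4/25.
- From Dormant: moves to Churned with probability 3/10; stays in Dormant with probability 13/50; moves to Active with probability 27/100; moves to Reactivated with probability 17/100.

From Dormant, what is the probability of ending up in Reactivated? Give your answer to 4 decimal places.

0.3601

Let h(s) be the probability of absorption at Reactivated starting from transient state s. Then h(Reactivated) = 1 and h(Churned) = 0. By first-step analysis:
h(Active) = 0.29·0 + 0.16·1 + 0.25·h(Active) + 0.3·h(Dormant)
h(Dormant) = 0.3·0 + 0.17·1 + 0.27·h(Active) + 0.26·h(Dormant)
Solving: h(Active) = 0.3574, h(Dormant) = 0.3601.
Starting from Dormant, the probability is 0.3601.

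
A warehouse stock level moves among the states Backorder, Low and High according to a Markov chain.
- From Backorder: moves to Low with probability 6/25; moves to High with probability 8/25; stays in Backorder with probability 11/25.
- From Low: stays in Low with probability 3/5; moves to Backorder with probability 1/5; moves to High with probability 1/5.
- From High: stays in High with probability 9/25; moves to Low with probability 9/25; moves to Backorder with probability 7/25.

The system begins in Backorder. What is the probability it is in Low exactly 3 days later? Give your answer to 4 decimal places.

0.4078

Propagate the distribution vector 3 days from Backorder.
After 0 days: (1.0000, 0.0000, 0.0000)
After 1 day: (0.4400, 0.2400, 0.3200)
After 2 days: (0.3312, 0.3648, 0.3040)
After 3 days: (0.3038, 0.4078, 0.2884)
P(in Low after 3 days) = 0.4078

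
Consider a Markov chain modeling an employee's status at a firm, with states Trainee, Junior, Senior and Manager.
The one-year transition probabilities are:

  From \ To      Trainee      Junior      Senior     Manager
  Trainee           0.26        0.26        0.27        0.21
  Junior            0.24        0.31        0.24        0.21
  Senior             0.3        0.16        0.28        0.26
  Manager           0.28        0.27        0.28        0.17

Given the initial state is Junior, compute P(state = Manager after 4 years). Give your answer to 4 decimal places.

Propagate the distribution vector 4 years from Junior.
After 0 years: (0.0000, 1.0000, 0.0000, 0.0000)
After 1 year: (0.2400, 0.3100, 0.2400, 0.2100)
After 2 years: (0.2676, 0.2536, 0.2652, 0.2136)
After 3 years: (0.2698, 0.2483, 0.2672, 0.2147)
After 4 years: (0.2700, 0.2478, 0.2674, 0.2148)
P(in Manager after 4 years) = 0.2148

0.2148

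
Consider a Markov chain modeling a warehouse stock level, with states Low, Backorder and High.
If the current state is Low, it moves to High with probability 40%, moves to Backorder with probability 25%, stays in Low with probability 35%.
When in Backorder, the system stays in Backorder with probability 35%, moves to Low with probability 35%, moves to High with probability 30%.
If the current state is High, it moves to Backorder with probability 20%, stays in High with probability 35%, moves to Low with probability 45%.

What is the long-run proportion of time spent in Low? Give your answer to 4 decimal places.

Let the stationary distribution be π with π = πP and π_1 + π_2 + π_3 = 1.
π_1 = 0.35·π_1 + 0.35·π_2 + 0.45·π_3
π_2 = 0.25·π_1 + 0.35·π_2 + 0.2·π_3
Solving with the normalization constraint gives π = (0.3856, 0.2580, 0.3564).
So the stationary probability of Low is 0.3856.

0.3856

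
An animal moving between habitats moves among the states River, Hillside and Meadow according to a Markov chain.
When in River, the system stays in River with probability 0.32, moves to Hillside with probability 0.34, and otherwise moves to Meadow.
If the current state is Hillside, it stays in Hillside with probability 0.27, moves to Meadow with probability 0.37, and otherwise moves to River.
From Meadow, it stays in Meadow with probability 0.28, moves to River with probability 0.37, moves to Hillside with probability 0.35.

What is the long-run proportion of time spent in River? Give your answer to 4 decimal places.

0.3493

Let the stationary distribution be π with π = πP and π_1 + π_2 + π_3 = 1.
π_1 = 0.32·π_1 + 0.36·π_2 + 0.37·π_3
π_2 = 0.34·π_1 + 0.27·π_2 + 0.35·π_3
Solving with the normalization constraint gives π = (0.3493, 0.3208, 0.3298).
So the stationary probability of River is 0.3493.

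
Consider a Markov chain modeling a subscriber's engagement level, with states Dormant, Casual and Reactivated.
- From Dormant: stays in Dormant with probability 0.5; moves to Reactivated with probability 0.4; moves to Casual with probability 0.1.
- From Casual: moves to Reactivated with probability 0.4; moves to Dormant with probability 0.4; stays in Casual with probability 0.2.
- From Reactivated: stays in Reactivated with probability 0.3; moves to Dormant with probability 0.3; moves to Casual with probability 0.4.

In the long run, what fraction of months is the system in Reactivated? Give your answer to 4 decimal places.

0.3636

Let the stationary distribution be π with π = πP and π_1 + π_2 + π_3 = 1.
π_1 = 0.5·π_1 + 0.4·π_2 + 0.3·π_3
π_2 = 0.1·π_1 + 0.2·π_2 + 0.4·π_3
Solving with the normalization constraint gives π = (0.4040, 0.2323, 0.3636).
So the stationary probability of Reactivated is 0.3636.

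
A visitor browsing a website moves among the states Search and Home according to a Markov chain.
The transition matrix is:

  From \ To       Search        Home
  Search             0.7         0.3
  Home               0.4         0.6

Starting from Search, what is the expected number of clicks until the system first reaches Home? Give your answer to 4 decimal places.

Let t(s) be the expected number of clicks to first reach Home from state s, with t(Home) = 0. Conditioning on the first click:
t(Search) = 1 + 0.7·t(Search)
Solving: t(Search) = 3.3333.
Expected clicks from Search to Home: 3.3333.

3.3333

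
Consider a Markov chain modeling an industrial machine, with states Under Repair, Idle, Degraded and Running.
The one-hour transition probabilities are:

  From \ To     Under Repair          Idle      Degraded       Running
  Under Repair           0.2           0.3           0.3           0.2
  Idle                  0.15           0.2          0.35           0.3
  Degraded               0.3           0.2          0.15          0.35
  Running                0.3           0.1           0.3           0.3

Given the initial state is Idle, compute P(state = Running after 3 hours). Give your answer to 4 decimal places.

Propagate the distribution vector 3 hours from Idle.
After 0 hours: (0.0000, 1.0000, 0.0000, 0.0000)
After 1 hour: (0.1500, 0.2000, 0.3500, 0.3000)
After 2 hours: (0.2550, 0.1850, 0.2575, 0.3025)
After 3 hours: (0.2468, 0.1953, 0.2706, 0.2874)
P(in Running after 3 hours) = 0.2874

0.2874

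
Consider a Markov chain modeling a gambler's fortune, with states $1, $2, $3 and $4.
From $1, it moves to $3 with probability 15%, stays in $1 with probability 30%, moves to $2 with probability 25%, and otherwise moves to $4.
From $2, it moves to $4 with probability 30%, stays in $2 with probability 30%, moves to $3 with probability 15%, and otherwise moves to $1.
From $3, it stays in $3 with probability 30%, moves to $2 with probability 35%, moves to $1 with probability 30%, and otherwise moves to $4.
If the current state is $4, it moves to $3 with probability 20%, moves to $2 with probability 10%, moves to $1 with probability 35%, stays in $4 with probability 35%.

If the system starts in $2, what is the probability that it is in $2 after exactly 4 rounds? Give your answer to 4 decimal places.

Propagate the distribution vector 4 rounds from $2.
After 0 rounds: (0.0000, 1.0000, 0.0000, 0.0000)
After 1 round: (0.2500, 0.3000, 0.1500, 0.3000)
After 2 rounds: (0.3000, 0.2350, 0.1875, 0.2775)
After 3 rounds: (0.3021, 0.2389, 0.1920, 0.2670)
After 4 rounds: (0.3014, 0.2411, 0.1922, 0.2654)
P(in $2 after 4 rounds) = 0.2411

0.2411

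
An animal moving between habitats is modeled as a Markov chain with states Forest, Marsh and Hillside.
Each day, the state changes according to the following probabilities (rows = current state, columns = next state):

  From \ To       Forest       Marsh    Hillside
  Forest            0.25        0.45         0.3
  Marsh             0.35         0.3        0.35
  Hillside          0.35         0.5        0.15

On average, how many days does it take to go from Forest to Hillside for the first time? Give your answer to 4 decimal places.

3.1293

Let t(s) be the expected number of days to first reach Hillside from state s, with t(Hillside) = 0. Conditioning on the first day:
t(Forest) = 1 + 0.25·t(Forest) + 0.45·t(Marsh)
t(Marsh) = 1 + 0.35·t(Forest) + 0.3·t(Marsh)
Solving: t(Forest) = 3.1293, t(Marsh) = 2.9932.
Expected days from Forest to Hillside: 3.1293.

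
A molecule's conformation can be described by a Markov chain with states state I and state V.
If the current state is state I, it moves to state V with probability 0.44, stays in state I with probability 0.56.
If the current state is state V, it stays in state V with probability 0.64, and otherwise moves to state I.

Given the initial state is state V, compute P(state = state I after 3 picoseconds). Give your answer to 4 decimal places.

Propagate the distribution vector 3 picoseconds from state V.
After 0 picoseconds: (0.0000, 1.0000)
After 1 picosecond: (0.3600, 0.6400)
After 2 picoseconds: (0.4320, 0.5680)
After 3 picoseconds: (0.4464, 0.5536)
P(in state I after 3 picoseconds) = 0.4464

0.4464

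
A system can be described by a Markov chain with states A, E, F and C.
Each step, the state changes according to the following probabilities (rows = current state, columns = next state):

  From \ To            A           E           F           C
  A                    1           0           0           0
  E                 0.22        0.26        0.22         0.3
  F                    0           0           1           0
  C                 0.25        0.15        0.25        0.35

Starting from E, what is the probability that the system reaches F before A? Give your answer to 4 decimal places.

0.5000

Let h(s) be the probability of absorption at F starting from transient state s. Then h(F) = 1 and h(A) = 0. By first-step analysis:
h(E) = 0.22·0 + 0.26·h(E) + 0.22·1 + 0.3·h(C)
h(C) = 0.25·0 + 0.15·h(E) + 0.25·1 + 0.35·h(C)
Solving: h(E) = 0.5000, h(C) = 0.5000.
Starting from E, the probability is 0.5000.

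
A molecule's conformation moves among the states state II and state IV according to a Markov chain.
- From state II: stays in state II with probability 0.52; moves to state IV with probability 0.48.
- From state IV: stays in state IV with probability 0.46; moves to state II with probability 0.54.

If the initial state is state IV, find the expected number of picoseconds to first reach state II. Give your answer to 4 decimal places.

1.8519

Let t(s) be the expected number of picoseconds to first reach state II from state s, with t(state II) = 0. Conditioning on the first picosecond:
t(state IV) = 1 + 0.46·t(state IV)
Solving: t(state IV) = 1.8519.
Expected picoseconds from state IV to state II: 1.8519.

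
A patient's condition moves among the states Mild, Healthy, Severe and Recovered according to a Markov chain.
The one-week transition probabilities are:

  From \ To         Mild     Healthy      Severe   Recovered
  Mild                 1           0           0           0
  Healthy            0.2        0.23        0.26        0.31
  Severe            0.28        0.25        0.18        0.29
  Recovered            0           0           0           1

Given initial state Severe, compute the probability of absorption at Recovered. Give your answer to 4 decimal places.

Let h(s) be the probability of absorption at Recovered starting from transient state s. Then h(Recovered) = 1 and h(Mild) = 0. By first-step analysis:
h(Healthy) = 0.2·0 + 0.23·h(Healthy) + 0.26·h(Severe) + 0.31·1
h(Severe) = 0.28·0 + 0.25·h(Healthy) + 0.18·h(Severe) + 0.29·1
Solving: h(Healthy) = 0.5819, h(Severe) = 0.5311.
Starting from Severe, the probability is 0.5311.

0.5311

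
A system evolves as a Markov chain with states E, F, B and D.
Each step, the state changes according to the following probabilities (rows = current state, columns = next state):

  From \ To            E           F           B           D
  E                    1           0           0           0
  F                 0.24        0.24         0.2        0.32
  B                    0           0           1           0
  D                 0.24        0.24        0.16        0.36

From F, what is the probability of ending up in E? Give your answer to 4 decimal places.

0.5625

Let h(s) be the probability of absorption at E starting from transient state s. Then h(E) = 1 and h(B) = 0. By first-step analysis:
h(F) = 0.24·1 + 0.24·h(F) + 0.2·0 + 0.32·h(D)
h(D) = 0.24·1 + 0.24·h(F) + 0.16·0 + 0.36·h(D)
Solving: h(F) = 0.5625, h(D) = 0.5859.
Starting from F, the probability is 0.5625.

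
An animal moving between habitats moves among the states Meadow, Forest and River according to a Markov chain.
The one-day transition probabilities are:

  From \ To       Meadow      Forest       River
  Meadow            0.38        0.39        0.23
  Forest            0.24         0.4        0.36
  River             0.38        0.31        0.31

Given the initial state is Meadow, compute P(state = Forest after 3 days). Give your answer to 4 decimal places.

Propagate the distribution vector 3 days from Meadow.
After 0 days: (1.0000, 0.0000, 0.0000)
After 1 day: (0.3800, 0.3900, 0.2300)
After 2 days: (0.3254, 0.3755, 0.2991)
After 3 days: (0.3274, 0.3698, 0.3027)
P(in Forest after 3 days) = 0.3698

0.3698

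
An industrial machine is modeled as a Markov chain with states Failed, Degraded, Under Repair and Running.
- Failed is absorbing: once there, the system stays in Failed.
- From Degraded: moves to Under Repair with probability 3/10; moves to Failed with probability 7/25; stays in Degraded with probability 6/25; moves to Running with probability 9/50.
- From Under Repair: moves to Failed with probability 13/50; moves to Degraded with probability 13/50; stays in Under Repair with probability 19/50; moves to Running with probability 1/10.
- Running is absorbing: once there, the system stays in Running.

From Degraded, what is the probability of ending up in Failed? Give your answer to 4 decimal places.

Let h(s) be the probability of absorption at Failed starting from transient state s. Then h(Failed) = 1 and h(Running) = 0. By first-step analysis:
h(Degraded) = 0.28·1 + 0.24·h(Degraded) + 0.3·h(Under Repair) + 0.18·0
h(Under Repair) = 0.26·1 + 0.26·h(Degraded) + 0.38·h(Under Repair) + 0.1·0
Solving: h(Degraded) = 0.6399, h(Under Repair) = 0.6877.
Starting from Degraded, the probability is 0.6399.

0.6399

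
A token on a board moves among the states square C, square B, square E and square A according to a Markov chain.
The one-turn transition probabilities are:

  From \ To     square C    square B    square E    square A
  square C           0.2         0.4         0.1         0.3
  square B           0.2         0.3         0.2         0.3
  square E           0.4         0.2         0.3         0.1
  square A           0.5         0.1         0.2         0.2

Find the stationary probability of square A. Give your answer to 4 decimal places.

0.2386

Let the stationary distribution be π with π = πP and π_1 + π_2 + π_3 + π_4 = 1.
π_1 = 0.2·π_1 + 0.2·π_2 + 0.4·π_3 + 0.5·π_4
π_2 = 0.4·π_1 + 0.3·π_2 + 0.2·π_3 + 0.1·π_4
π_3 = 0.1·π_1 + 0.2·π_2 + 0.3·π_3 + 0.2·π_4
Solving with the normalization constraint gives π = (0.3091, 0.2644, 0.1879, 0.2386).
So the stationary probability of square A is 0.2386.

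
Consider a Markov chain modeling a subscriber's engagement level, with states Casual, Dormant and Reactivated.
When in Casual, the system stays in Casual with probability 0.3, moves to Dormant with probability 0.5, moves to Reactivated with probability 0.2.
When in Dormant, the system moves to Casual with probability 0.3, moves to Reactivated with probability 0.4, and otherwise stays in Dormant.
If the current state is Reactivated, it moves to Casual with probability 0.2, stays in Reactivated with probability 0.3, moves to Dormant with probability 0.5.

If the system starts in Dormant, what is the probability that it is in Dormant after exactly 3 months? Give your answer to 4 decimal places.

0.4120

Propagate the distribution vector 3 months from Dormant.
After 0 months: (0.0000, 1.0000, 0.0000)
After 1 month: (0.3000, 0.3000, 0.4000)
After 2 months: (0.2600, 0.4400, 0.3000)
After 3 months: (0.2700, 0.4120, 0.3180)
P(in Dormant after 3 months) = 0.4120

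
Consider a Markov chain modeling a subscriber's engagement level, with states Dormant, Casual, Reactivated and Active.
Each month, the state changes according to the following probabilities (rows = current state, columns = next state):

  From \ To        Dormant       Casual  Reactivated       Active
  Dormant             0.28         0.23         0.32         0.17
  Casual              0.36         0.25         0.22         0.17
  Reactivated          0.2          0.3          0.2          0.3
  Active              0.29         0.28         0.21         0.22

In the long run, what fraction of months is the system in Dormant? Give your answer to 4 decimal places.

0.2838

Let the stationary distribution be π with π = πP and π_1 + π_2 + π_3 + π_4 = 1.
π_1 = 0.28·π_1 + 0.36·π_2 + 0.2·π_3 + 0.29·π_4
π_2 = 0.23·π_1 + 0.25·π_2 + 0.3·π_3 + 0.28·π_4
π_3 = 0.32·π_1 + 0.22·π_2 + 0.2·π_3 + 0.21·π_4
Solving with the normalization constraint gives π = (0.2838, 0.2628, 0.2414, 0.2120).
So the stationary probability of Dormant is 0.2838.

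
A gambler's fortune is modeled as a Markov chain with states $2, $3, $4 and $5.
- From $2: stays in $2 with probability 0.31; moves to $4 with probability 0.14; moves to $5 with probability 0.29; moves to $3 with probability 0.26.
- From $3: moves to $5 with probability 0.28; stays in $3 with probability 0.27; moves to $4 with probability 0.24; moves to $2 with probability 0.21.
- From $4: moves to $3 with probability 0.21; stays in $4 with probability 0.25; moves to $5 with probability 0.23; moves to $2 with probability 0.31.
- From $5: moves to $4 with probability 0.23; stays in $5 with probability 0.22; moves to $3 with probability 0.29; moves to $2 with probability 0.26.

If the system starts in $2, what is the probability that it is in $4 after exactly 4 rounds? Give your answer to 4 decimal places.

0.2125

Propagate the distribution vector 4 rounds from $2.
After 0 rounds: (1.0000, 0.0000, 0.0000, 0.0000)
After 1 round: (0.3100, 0.2600, 0.1400, 0.2900)
After 2 rounds: (0.2695, 0.2643, 0.2075, 0.2587)
After 3 rounds: (0.2706, 0.2600, 0.2125, 0.2568)
After 4 rounds: (0.2712, 0.2597, 0.2125, 0.2567)
P(in $4 after 4 rounds) = 0.2125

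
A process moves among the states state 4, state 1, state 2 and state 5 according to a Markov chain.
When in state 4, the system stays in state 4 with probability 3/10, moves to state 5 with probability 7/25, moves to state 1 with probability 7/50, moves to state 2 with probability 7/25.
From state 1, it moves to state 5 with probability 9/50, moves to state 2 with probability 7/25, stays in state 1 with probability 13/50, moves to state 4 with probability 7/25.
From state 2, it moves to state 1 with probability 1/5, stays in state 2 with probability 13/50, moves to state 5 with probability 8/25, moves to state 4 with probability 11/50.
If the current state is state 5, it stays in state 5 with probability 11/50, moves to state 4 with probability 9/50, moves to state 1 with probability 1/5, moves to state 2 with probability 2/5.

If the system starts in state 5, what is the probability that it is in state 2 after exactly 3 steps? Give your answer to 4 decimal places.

0.3056

Propagate the distribution vector 3 steps from state 5.
After 0 steps: (0.0000, 0.0000, 0.0000, 1.0000)
After 1 step: (0.1800, 0.2000, 0.4000, 0.2200)
After 2 steps: (0.2376, 0.2012, 0.2984, 0.2628)
After 3 steps: (0.2406, 0.1978, 0.3056, 0.2560)
P(in state 2 after 3 steps) = 0.3056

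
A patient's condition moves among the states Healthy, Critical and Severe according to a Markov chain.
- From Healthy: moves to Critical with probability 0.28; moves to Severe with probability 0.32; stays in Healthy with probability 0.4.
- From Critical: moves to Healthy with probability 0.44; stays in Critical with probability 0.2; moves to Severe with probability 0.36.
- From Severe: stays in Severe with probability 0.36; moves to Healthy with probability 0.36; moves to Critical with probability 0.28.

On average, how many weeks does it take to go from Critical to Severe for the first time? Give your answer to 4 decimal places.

Let t(s) be the expected number of weeks to first reach Severe from state s, with t(Severe) = 0. Conditioning on the first week:
t(Healthy) = 1 + 0.4·t(Healthy) + 0.28·t(Critical)
t(Critical) = 1 + 0.44·t(Healthy) + 0.2·t(Critical)
Solving: t(Healthy) = 3.0269, t(Critical) = 2.9148.
Expected weeks from Critical to Severe: 2.9148.

2.9148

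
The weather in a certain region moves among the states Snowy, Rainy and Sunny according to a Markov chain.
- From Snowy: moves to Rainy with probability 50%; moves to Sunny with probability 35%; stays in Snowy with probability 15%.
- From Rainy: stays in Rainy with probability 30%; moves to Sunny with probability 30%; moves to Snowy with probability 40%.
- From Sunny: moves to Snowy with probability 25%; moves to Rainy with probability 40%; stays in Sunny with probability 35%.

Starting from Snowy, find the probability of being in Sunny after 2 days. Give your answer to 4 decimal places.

Sum over the intermediate state after 1 day:
P = P(Snowy→Snowy)·P(Snowy→Sunny) + P(Snowy→Rainy)·P(Rainy→Sunny) + P(Snowy→Sunny)·P(Sunny→Sunny)
  = 0.15×0.35 + 0.5×0.3 + 0.35×0.35
  = 0.0525 + 0.1500 + 0.1225 = 0.3250

0.3250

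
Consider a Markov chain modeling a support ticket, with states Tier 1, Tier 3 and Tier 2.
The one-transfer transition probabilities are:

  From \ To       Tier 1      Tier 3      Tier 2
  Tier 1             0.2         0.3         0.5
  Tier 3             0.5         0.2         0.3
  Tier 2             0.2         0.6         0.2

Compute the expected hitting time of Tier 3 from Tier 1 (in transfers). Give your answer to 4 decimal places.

2.4074

Let t(s) be the expected number of transfers to first reach Tier 3 from state s, with t(Tier 3) = 0. Conditioning on the first transfer:
t(Tier 1) = 1 + 0.2·t(Tier 1) + 0.5·t(Tier 2)
t(Tier 2) = 1 + 0.2·t(Tier 1) + 0.2·t(Tier 2)
Solving: t(Tier 1) = 2.4074, t(Tier 2) = 1.8519.
Expected transfers from Tier 1 to Tier 3: 2.4074.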